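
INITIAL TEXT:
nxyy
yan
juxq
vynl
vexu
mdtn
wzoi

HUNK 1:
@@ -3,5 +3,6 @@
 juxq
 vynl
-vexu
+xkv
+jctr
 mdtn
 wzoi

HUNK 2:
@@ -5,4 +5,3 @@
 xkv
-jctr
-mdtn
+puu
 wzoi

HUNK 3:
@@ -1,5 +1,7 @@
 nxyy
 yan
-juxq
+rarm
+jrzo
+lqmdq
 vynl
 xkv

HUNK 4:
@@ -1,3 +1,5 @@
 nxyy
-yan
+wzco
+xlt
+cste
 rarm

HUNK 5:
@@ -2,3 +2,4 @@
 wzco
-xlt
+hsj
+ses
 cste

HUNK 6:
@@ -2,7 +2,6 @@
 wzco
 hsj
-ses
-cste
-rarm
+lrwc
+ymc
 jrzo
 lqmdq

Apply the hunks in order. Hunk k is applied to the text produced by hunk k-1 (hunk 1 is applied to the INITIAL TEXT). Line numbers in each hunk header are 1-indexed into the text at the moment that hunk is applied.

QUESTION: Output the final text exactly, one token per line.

Answer: nxyy
wzco
hsj
lrwc
ymc
jrzo
lqmdq
vynl
xkv
puu
wzoi

Derivation:
Hunk 1: at line 3 remove [vexu] add [xkv,jctr] -> 8 lines: nxyy yan juxq vynl xkv jctr mdtn wzoi
Hunk 2: at line 5 remove [jctr,mdtn] add [puu] -> 7 lines: nxyy yan juxq vynl xkv puu wzoi
Hunk 3: at line 1 remove [juxq] add [rarm,jrzo,lqmdq] -> 9 lines: nxyy yan rarm jrzo lqmdq vynl xkv puu wzoi
Hunk 4: at line 1 remove [yan] add [wzco,xlt,cste] -> 11 lines: nxyy wzco xlt cste rarm jrzo lqmdq vynl xkv puu wzoi
Hunk 5: at line 2 remove [xlt] add [hsj,ses] -> 12 lines: nxyy wzco hsj ses cste rarm jrzo lqmdq vynl xkv puu wzoi
Hunk 6: at line 2 remove [ses,cste,rarm] add [lrwc,ymc] -> 11 lines: nxyy wzco hsj lrwc ymc jrzo lqmdq vynl xkv puu wzoi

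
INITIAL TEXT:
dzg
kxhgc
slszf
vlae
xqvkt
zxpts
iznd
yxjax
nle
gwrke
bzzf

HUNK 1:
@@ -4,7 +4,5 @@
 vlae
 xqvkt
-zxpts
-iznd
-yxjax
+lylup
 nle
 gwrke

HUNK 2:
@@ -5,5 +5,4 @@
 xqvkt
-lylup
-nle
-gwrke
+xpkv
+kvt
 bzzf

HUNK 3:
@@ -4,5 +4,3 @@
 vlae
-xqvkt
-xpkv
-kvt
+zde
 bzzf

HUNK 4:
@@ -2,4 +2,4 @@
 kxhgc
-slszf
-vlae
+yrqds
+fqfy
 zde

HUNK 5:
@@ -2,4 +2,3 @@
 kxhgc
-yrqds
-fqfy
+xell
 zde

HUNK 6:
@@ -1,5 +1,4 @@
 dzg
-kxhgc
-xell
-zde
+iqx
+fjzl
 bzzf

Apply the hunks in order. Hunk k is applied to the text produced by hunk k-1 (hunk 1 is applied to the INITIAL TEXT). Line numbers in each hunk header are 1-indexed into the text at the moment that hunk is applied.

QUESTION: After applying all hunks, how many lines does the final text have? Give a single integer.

Answer: 4

Derivation:
Hunk 1: at line 4 remove [zxpts,iznd,yxjax] add [lylup] -> 9 lines: dzg kxhgc slszf vlae xqvkt lylup nle gwrke bzzf
Hunk 2: at line 5 remove [lylup,nle,gwrke] add [xpkv,kvt] -> 8 lines: dzg kxhgc slszf vlae xqvkt xpkv kvt bzzf
Hunk 3: at line 4 remove [xqvkt,xpkv,kvt] add [zde] -> 6 lines: dzg kxhgc slszf vlae zde bzzf
Hunk 4: at line 2 remove [slszf,vlae] add [yrqds,fqfy] -> 6 lines: dzg kxhgc yrqds fqfy zde bzzf
Hunk 5: at line 2 remove [yrqds,fqfy] add [xell] -> 5 lines: dzg kxhgc xell zde bzzf
Hunk 6: at line 1 remove [kxhgc,xell,zde] add [iqx,fjzl] -> 4 lines: dzg iqx fjzl bzzf
Final line count: 4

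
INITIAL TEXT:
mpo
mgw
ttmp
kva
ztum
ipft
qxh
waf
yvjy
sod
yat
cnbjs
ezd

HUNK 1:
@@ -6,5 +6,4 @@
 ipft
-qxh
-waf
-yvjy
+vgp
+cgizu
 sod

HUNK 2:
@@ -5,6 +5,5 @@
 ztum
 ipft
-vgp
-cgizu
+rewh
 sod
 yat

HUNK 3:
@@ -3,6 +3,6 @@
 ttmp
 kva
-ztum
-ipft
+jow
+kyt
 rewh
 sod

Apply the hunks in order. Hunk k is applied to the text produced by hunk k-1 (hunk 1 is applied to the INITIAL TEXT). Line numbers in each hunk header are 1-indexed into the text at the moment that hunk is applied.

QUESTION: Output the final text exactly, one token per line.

Hunk 1: at line 6 remove [qxh,waf,yvjy] add [vgp,cgizu] -> 12 lines: mpo mgw ttmp kva ztum ipft vgp cgizu sod yat cnbjs ezd
Hunk 2: at line 5 remove [vgp,cgizu] add [rewh] -> 11 lines: mpo mgw ttmp kva ztum ipft rewh sod yat cnbjs ezd
Hunk 3: at line 3 remove [ztum,ipft] add [jow,kyt] -> 11 lines: mpo mgw ttmp kva jow kyt rewh sod yat cnbjs ezd

Answer: mpo
mgw
ttmp
kva
jow
kyt
rewh
sod
yat
cnbjs
ezd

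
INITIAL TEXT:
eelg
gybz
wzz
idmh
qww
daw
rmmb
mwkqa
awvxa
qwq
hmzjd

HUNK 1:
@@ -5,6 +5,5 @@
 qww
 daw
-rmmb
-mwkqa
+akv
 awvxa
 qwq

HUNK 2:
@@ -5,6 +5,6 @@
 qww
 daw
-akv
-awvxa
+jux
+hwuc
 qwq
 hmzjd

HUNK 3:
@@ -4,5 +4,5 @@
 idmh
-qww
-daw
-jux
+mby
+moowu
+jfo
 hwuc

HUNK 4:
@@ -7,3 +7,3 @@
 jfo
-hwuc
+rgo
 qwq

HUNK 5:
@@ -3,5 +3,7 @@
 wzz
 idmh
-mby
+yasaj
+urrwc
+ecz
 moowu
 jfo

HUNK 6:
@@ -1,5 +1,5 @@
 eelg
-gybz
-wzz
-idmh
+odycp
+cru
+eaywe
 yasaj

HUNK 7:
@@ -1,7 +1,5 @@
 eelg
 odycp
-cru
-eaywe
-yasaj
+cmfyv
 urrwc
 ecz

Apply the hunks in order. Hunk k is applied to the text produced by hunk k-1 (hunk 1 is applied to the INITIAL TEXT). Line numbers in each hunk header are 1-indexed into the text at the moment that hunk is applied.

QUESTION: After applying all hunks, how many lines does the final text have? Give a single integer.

Hunk 1: at line 5 remove [rmmb,mwkqa] add [akv] -> 10 lines: eelg gybz wzz idmh qww daw akv awvxa qwq hmzjd
Hunk 2: at line 5 remove [akv,awvxa] add [jux,hwuc] -> 10 lines: eelg gybz wzz idmh qww daw jux hwuc qwq hmzjd
Hunk 3: at line 4 remove [qww,daw,jux] add [mby,moowu,jfo] -> 10 lines: eelg gybz wzz idmh mby moowu jfo hwuc qwq hmzjd
Hunk 4: at line 7 remove [hwuc] add [rgo] -> 10 lines: eelg gybz wzz idmh mby moowu jfo rgo qwq hmzjd
Hunk 5: at line 3 remove [mby] add [yasaj,urrwc,ecz] -> 12 lines: eelg gybz wzz idmh yasaj urrwc ecz moowu jfo rgo qwq hmzjd
Hunk 6: at line 1 remove [gybz,wzz,idmh] add [odycp,cru,eaywe] -> 12 lines: eelg odycp cru eaywe yasaj urrwc ecz moowu jfo rgo qwq hmzjd
Hunk 7: at line 1 remove [cru,eaywe,yasaj] add [cmfyv] -> 10 lines: eelg odycp cmfyv urrwc ecz moowu jfo rgo qwq hmzjd
Final line count: 10

Answer: 10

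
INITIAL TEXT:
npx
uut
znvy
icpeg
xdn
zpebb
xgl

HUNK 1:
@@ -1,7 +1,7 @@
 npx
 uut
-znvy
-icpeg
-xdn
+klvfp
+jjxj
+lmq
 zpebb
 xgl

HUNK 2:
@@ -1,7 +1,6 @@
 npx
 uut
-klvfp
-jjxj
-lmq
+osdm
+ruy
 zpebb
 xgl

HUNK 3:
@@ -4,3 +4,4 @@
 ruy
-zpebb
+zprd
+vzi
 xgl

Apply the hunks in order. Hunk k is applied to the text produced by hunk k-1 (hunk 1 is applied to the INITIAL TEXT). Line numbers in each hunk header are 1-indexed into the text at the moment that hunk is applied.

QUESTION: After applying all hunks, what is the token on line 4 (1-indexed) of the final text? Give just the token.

Answer: ruy

Derivation:
Hunk 1: at line 1 remove [znvy,icpeg,xdn] add [klvfp,jjxj,lmq] -> 7 lines: npx uut klvfp jjxj lmq zpebb xgl
Hunk 2: at line 1 remove [klvfp,jjxj,lmq] add [osdm,ruy] -> 6 lines: npx uut osdm ruy zpebb xgl
Hunk 3: at line 4 remove [zpebb] add [zprd,vzi] -> 7 lines: npx uut osdm ruy zprd vzi xgl
Final line 4: ruy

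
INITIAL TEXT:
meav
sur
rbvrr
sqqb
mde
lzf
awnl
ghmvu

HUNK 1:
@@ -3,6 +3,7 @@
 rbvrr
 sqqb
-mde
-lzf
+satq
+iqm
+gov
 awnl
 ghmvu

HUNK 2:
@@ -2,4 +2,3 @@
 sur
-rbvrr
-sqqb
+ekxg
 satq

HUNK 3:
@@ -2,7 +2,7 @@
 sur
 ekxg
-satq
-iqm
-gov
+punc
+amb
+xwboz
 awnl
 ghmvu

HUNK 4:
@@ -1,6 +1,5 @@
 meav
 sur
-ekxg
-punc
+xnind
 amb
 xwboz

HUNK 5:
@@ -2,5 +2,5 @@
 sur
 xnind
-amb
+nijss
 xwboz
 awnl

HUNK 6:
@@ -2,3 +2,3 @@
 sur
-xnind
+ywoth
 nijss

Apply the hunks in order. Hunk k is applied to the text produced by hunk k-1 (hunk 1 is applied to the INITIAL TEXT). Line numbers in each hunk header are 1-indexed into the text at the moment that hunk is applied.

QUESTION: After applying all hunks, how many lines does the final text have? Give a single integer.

Hunk 1: at line 3 remove [mde,lzf] add [satq,iqm,gov] -> 9 lines: meav sur rbvrr sqqb satq iqm gov awnl ghmvu
Hunk 2: at line 2 remove [rbvrr,sqqb] add [ekxg] -> 8 lines: meav sur ekxg satq iqm gov awnl ghmvu
Hunk 3: at line 2 remove [satq,iqm,gov] add [punc,amb,xwboz] -> 8 lines: meav sur ekxg punc amb xwboz awnl ghmvu
Hunk 4: at line 1 remove [ekxg,punc] add [xnind] -> 7 lines: meav sur xnind amb xwboz awnl ghmvu
Hunk 5: at line 2 remove [amb] add [nijss] -> 7 lines: meav sur xnind nijss xwboz awnl ghmvu
Hunk 6: at line 2 remove [xnind] add [ywoth] -> 7 lines: meav sur ywoth nijss xwboz awnl ghmvu
Final line count: 7

Answer: 7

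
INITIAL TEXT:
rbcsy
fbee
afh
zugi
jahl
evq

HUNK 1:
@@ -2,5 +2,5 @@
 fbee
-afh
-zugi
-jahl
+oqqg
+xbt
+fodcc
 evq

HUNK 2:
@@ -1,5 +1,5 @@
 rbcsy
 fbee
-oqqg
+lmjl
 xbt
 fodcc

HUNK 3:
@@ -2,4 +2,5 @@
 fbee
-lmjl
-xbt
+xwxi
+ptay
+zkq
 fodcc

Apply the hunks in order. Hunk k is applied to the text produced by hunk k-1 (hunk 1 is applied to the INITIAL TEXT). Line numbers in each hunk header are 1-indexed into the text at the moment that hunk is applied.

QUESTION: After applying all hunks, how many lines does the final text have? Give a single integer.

Answer: 7

Derivation:
Hunk 1: at line 2 remove [afh,zugi,jahl] add [oqqg,xbt,fodcc] -> 6 lines: rbcsy fbee oqqg xbt fodcc evq
Hunk 2: at line 1 remove [oqqg] add [lmjl] -> 6 lines: rbcsy fbee lmjl xbt fodcc evq
Hunk 3: at line 2 remove [lmjl,xbt] add [xwxi,ptay,zkq] -> 7 lines: rbcsy fbee xwxi ptay zkq fodcc evq
Final line count: 7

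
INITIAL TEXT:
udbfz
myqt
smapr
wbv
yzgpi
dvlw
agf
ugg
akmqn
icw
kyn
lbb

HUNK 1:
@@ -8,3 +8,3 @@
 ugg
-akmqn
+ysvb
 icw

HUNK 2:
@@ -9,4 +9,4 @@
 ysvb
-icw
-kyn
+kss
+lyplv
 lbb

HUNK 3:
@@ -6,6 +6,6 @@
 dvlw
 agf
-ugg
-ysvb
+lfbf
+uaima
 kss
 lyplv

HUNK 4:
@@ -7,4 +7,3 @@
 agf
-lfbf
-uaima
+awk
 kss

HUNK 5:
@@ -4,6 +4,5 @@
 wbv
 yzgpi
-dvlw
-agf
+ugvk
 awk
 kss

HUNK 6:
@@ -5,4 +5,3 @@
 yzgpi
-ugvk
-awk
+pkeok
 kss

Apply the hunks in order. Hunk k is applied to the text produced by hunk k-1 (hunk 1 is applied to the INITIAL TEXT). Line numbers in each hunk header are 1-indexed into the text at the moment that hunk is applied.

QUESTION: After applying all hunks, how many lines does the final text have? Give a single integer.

Hunk 1: at line 8 remove [akmqn] add [ysvb] -> 12 lines: udbfz myqt smapr wbv yzgpi dvlw agf ugg ysvb icw kyn lbb
Hunk 2: at line 9 remove [icw,kyn] add [kss,lyplv] -> 12 lines: udbfz myqt smapr wbv yzgpi dvlw agf ugg ysvb kss lyplv lbb
Hunk 3: at line 6 remove [ugg,ysvb] add [lfbf,uaima] -> 12 lines: udbfz myqt smapr wbv yzgpi dvlw agf lfbf uaima kss lyplv lbb
Hunk 4: at line 7 remove [lfbf,uaima] add [awk] -> 11 lines: udbfz myqt smapr wbv yzgpi dvlw agf awk kss lyplv lbb
Hunk 5: at line 4 remove [dvlw,agf] add [ugvk] -> 10 lines: udbfz myqt smapr wbv yzgpi ugvk awk kss lyplv lbb
Hunk 6: at line 5 remove [ugvk,awk] add [pkeok] -> 9 lines: udbfz myqt smapr wbv yzgpi pkeok kss lyplv lbb
Final line count: 9

Answer: 9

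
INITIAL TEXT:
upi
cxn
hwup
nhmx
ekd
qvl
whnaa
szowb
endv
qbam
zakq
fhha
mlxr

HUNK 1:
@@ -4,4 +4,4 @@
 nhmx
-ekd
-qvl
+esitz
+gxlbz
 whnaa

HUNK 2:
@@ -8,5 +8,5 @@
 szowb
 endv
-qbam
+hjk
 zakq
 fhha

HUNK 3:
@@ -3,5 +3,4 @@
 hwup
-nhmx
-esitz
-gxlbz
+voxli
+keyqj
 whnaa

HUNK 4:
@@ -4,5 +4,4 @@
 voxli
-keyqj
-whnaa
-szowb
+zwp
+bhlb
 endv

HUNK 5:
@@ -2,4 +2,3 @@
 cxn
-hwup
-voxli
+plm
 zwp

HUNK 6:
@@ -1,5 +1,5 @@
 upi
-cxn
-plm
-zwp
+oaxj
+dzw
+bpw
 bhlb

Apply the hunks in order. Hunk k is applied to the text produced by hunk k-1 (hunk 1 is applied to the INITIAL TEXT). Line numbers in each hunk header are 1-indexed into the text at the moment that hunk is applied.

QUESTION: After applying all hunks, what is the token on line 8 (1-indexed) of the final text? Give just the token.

Hunk 1: at line 4 remove [ekd,qvl] add [esitz,gxlbz] -> 13 lines: upi cxn hwup nhmx esitz gxlbz whnaa szowb endv qbam zakq fhha mlxr
Hunk 2: at line 8 remove [qbam] add [hjk] -> 13 lines: upi cxn hwup nhmx esitz gxlbz whnaa szowb endv hjk zakq fhha mlxr
Hunk 3: at line 3 remove [nhmx,esitz,gxlbz] add [voxli,keyqj] -> 12 lines: upi cxn hwup voxli keyqj whnaa szowb endv hjk zakq fhha mlxr
Hunk 4: at line 4 remove [keyqj,whnaa,szowb] add [zwp,bhlb] -> 11 lines: upi cxn hwup voxli zwp bhlb endv hjk zakq fhha mlxr
Hunk 5: at line 2 remove [hwup,voxli] add [plm] -> 10 lines: upi cxn plm zwp bhlb endv hjk zakq fhha mlxr
Hunk 6: at line 1 remove [cxn,plm,zwp] add [oaxj,dzw,bpw] -> 10 lines: upi oaxj dzw bpw bhlb endv hjk zakq fhha mlxr
Final line 8: zakq

Answer: zakq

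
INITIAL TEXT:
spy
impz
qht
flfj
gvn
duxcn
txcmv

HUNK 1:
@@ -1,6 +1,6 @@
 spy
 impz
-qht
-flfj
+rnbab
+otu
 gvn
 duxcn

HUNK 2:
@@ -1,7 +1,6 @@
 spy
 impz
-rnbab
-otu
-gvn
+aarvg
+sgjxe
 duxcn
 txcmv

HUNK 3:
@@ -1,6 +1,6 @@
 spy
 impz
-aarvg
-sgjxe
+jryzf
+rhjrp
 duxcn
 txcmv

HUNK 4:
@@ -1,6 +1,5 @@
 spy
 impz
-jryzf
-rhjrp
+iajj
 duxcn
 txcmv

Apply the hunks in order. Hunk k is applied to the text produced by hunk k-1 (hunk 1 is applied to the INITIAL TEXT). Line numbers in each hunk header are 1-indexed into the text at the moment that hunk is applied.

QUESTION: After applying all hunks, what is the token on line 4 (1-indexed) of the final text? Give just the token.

Answer: duxcn

Derivation:
Hunk 1: at line 1 remove [qht,flfj] add [rnbab,otu] -> 7 lines: spy impz rnbab otu gvn duxcn txcmv
Hunk 2: at line 1 remove [rnbab,otu,gvn] add [aarvg,sgjxe] -> 6 lines: spy impz aarvg sgjxe duxcn txcmv
Hunk 3: at line 1 remove [aarvg,sgjxe] add [jryzf,rhjrp] -> 6 lines: spy impz jryzf rhjrp duxcn txcmv
Hunk 4: at line 1 remove [jryzf,rhjrp] add [iajj] -> 5 lines: spy impz iajj duxcn txcmv
Final line 4: duxcn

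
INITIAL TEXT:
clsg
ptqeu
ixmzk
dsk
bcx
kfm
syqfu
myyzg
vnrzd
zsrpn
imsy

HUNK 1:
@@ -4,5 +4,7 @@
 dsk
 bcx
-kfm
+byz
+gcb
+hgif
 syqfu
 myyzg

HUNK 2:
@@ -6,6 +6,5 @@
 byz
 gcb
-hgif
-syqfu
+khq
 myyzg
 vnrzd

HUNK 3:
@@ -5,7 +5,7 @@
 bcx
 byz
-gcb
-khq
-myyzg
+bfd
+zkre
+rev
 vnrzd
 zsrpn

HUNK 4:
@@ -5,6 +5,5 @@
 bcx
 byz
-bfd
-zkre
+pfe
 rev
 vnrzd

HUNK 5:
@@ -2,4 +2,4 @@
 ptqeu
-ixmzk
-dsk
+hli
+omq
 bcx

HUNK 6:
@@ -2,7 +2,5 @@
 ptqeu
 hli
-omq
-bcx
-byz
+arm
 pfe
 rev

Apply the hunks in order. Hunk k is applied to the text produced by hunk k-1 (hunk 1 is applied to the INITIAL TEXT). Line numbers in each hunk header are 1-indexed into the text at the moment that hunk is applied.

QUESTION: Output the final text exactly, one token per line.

Answer: clsg
ptqeu
hli
arm
pfe
rev
vnrzd
zsrpn
imsy

Derivation:
Hunk 1: at line 4 remove [kfm] add [byz,gcb,hgif] -> 13 lines: clsg ptqeu ixmzk dsk bcx byz gcb hgif syqfu myyzg vnrzd zsrpn imsy
Hunk 2: at line 6 remove [hgif,syqfu] add [khq] -> 12 lines: clsg ptqeu ixmzk dsk bcx byz gcb khq myyzg vnrzd zsrpn imsy
Hunk 3: at line 5 remove [gcb,khq,myyzg] add [bfd,zkre,rev] -> 12 lines: clsg ptqeu ixmzk dsk bcx byz bfd zkre rev vnrzd zsrpn imsy
Hunk 4: at line 5 remove [bfd,zkre] add [pfe] -> 11 lines: clsg ptqeu ixmzk dsk bcx byz pfe rev vnrzd zsrpn imsy
Hunk 5: at line 2 remove [ixmzk,dsk] add [hli,omq] -> 11 lines: clsg ptqeu hli omq bcx byz pfe rev vnrzd zsrpn imsy
Hunk 6: at line 2 remove [omq,bcx,byz] add [arm] -> 9 lines: clsg ptqeu hli arm pfe rev vnrzd zsrpn imsy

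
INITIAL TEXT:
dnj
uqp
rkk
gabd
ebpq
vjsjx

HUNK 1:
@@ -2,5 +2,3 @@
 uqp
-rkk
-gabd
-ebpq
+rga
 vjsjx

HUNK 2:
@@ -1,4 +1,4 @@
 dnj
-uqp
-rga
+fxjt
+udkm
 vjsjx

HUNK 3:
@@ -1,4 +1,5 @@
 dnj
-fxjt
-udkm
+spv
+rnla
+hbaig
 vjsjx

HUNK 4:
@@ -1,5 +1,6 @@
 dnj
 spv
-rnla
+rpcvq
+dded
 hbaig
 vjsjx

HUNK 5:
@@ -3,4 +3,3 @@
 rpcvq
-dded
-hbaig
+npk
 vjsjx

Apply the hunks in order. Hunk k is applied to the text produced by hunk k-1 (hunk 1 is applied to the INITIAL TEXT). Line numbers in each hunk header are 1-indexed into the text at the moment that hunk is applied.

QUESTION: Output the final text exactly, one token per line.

Hunk 1: at line 2 remove [rkk,gabd,ebpq] add [rga] -> 4 lines: dnj uqp rga vjsjx
Hunk 2: at line 1 remove [uqp,rga] add [fxjt,udkm] -> 4 lines: dnj fxjt udkm vjsjx
Hunk 3: at line 1 remove [fxjt,udkm] add [spv,rnla,hbaig] -> 5 lines: dnj spv rnla hbaig vjsjx
Hunk 4: at line 1 remove [rnla] add [rpcvq,dded] -> 6 lines: dnj spv rpcvq dded hbaig vjsjx
Hunk 5: at line 3 remove [dded,hbaig] add [npk] -> 5 lines: dnj spv rpcvq npk vjsjx

Answer: dnj
spv
rpcvq
npk
vjsjx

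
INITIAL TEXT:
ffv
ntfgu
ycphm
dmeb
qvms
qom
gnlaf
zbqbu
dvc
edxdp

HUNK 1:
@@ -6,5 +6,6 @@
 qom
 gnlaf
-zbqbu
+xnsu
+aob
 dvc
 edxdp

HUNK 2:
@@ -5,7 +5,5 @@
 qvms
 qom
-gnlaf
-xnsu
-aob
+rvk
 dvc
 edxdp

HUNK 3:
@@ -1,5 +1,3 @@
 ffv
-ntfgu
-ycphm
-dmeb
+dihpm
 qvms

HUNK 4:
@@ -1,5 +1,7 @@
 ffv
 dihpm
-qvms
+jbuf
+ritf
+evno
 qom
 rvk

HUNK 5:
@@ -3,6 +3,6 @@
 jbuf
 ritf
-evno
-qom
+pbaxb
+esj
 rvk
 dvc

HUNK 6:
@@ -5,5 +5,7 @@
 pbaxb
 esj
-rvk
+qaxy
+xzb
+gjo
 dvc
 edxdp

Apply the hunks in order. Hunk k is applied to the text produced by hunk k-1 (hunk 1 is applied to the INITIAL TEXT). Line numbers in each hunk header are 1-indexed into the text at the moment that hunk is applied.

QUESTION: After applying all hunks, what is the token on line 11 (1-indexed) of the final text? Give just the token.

Answer: edxdp

Derivation:
Hunk 1: at line 6 remove [zbqbu] add [xnsu,aob] -> 11 lines: ffv ntfgu ycphm dmeb qvms qom gnlaf xnsu aob dvc edxdp
Hunk 2: at line 5 remove [gnlaf,xnsu,aob] add [rvk] -> 9 lines: ffv ntfgu ycphm dmeb qvms qom rvk dvc edxdp
Hunk 3: at line 1 remove [ntfgu,ycphm,dmeb] add [dihpm] -> 7 lines: ffv dihpm qvms qom rvk dvc edxdp
Hunk 4: at line 1 remove [qvms] add [jbuf,ritf,evno] -> 9 lines: ffv dihpm jbuf ritf evno qom rvk dvc edxdp
Hunk 5: at line 3 remove [evno,qom] add [pbaxb,esj] -> 9 lines: ffv dihpm jbuf ritf pbaxb esj rvk dvc edxdp
Hunk 6: at line 5 remove [rvk] add [qaxy,xzb,gjo] -> 11 lines: ffv dihpm jbuf ritf pbaxb esj qaxy xzb gjo dvc edxdp
Final line 11: edxdp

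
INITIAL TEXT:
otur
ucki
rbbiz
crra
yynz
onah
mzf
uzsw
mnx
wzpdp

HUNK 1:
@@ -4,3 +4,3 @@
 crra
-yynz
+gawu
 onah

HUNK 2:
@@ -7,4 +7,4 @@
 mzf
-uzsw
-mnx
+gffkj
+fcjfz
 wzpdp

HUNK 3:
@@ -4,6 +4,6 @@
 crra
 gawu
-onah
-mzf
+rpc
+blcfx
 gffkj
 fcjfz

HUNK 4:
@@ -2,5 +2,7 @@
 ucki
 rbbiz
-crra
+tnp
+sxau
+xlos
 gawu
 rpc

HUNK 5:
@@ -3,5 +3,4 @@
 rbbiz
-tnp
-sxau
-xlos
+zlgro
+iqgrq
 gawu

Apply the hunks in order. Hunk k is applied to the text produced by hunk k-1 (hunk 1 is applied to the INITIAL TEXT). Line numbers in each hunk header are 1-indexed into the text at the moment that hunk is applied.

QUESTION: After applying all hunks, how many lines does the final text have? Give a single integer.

Answer: 11

Derivation:
Hunk 1: at line 4 remove [yynz] add [gawu] -> 10 lines: otur ucki rbbiz crra gawu onah mzf uzsw mnx wzpdp
Hunk 2: at line 7 remove [uzsw,mnx] add [gffkj,fcjfz] -> 10 lines: otur ucki rbbiz crra gawu onah mzf gffkj fcjfz wzpdp
Hunk 3: at line 4 remove [onah,mzf] add [rpc,blcfx] -> 10 lines: otur ucki rbbiz crra gawu rpc blcfx gffkj fcjfz wzpdp
Hunk 4: at line 2 remove [crra] add [tnp,sxau,xlos] -> 12 lines: otur ucki rbbiz tnp sxau xlos gawu rpc blcfx gffkj fcjfz wzpdp
Hunk 5: at line 3 remove [tnp,sxau,xlos] add [zlgro,iqgrq] -> 11 lines: otur ucki rbbiz zlgro iqgrq gawu rpc blcfx gffkj fcjfz wzpdp
Final line count: 11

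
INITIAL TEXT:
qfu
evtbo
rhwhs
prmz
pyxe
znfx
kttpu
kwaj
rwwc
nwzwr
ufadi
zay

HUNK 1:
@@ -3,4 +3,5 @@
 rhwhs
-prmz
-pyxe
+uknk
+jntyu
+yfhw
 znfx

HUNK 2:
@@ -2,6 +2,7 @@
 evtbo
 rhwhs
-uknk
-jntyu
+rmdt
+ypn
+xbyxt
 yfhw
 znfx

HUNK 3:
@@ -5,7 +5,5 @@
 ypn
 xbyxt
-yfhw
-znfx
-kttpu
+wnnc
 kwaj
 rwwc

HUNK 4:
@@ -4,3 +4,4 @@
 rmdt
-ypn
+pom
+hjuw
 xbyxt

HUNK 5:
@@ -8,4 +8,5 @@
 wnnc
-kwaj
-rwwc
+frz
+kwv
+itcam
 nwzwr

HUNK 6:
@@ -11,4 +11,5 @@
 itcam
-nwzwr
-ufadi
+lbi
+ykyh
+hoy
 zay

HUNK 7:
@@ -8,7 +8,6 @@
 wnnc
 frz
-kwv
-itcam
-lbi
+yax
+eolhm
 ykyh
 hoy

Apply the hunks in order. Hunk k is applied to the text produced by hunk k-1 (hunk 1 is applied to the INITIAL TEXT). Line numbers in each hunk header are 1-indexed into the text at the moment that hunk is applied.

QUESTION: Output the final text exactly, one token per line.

Hunk 1: at line 3 remove [prmz,pyxe] add [uknk,jntyu,yfhw] -> 13 lines: qfu evtbo rhwhs uknk jntyu yfhw znfx kttpu kwaj rwwc nwzwr ufadi zay
Hunk 2: at line 2 remove [uknk,jntyu] add [rmdt,ypn,xbyxt] -> 14 lines: qfu evtbo rhwhs rmdt ypn xbyxt yfhw znfx kttpu kwaj rwwc nwzwr ufadi zay
Hunk 3: at line 5 remove [yfhw,znfx,kttpu] add [wnnc] -> 12 lines: qfu evtbo rhwhs rmdt ypn xbyxt wnnc kwaj rwwc nwzwr ufadi zay
Hunk 4: at line 4 remove [ypn] add [pom,hjuw] -> 13 lines: qfu evtbo rhwhs rmdt pom hjuw xbyxt wnnc kwaj rwwc nwzwr ufadi zay
Hunk 5: at line 8 remove [kwaj,rwwc] add [frz,kwv,itcam] -> 14 lines: qfu evtbo rhwhs rmdt pom hjuw xbyxt wnnc frz kwv itcam nwzwr ufadi zay
Hunk 6: at line 11 remove [nwzwr,ufadi] add [lbi,ykyh,hoy] -> 15 lines: qfu evtbo rhwhs rmdt pom hjuw xbyxt wnnc frz kwv itcam lbi ykyh hoy zay
Hunk 7: at line 8 remove [kwv,itcam,lbi] add [yax,eolhm] -> 14 lines: qfu evtbo rhwhs rmdt pom hjuw xbyxt wnnc frz yax eolhm ykyh hoy zay

Answer: qfu
evtbo
rhwhs
rmdt
pom
hjuw
xbyxt
wnnc
frz
yax
eolhm
ykyh
hoy
zay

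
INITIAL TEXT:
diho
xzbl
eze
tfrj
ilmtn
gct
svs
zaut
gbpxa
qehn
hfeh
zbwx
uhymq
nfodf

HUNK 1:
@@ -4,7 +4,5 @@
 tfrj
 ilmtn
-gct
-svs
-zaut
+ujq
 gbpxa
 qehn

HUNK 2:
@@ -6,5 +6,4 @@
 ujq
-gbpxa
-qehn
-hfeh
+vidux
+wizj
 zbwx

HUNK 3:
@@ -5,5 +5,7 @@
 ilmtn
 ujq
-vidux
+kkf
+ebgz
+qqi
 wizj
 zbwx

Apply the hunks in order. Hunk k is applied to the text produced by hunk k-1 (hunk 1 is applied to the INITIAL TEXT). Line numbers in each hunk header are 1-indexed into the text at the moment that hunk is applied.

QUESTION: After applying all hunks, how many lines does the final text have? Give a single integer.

Answer: 13

Derivation:
Hunk 1: at line 4 remove [gct,svs,zaut] add [ujq] -> 12 lines: diho xzbl eze tfrj ilmtn ujq gbpxa qehn hfeh zbwx uhymq nfodf
Hunk 2: at line 6 remove [gbpxa,qehn,hfeh] add [vidux,wizj] -> 11 lines: diho xzbl eze tfrj ilmtn ujq vidux wizj zbwx uhymq nfodf
Hunk 3: at line 5 remove [vidux] add [kkf,ebgz,qqi] -> 13 lines: diho xzbl eze tfrj ilmtn ujq kkf ebgz qqi wizj zbwx uhymq nfodf
Final line count: 13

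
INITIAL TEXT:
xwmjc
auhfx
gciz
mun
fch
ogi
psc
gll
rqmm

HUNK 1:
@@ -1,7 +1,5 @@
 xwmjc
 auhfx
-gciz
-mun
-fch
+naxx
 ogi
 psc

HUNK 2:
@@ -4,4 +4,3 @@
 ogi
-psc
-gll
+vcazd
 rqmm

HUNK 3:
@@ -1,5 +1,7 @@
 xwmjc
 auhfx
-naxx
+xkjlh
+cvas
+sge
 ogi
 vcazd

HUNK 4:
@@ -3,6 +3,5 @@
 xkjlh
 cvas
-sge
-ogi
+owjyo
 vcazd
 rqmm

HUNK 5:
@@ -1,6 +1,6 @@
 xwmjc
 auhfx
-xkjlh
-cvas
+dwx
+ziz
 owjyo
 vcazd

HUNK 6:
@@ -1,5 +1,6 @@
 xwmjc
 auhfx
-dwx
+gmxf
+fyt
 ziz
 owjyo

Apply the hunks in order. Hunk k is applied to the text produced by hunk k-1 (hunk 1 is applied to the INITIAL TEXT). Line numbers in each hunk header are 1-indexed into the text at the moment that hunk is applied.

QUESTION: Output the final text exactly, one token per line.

Answer: xwmjc
auhfx
gmxf
fyt
ziz
owjyo
vcazd
rqmm

Derivation:
Hunk 1: at line 1 remove [gciz,mun,fch] add [naxx] -> 7 lines: xwmjc auhfx naxx ogi psc gll rqmm
Hunk 2: at line 4 remove [psc,gll] add [vcazd] -> 6 lines: xwmjc auhfx naxx ogi vcazd rqmm
Hunk 3: at line 1 remove [naxx] add [xkjlh,cvas,sge] -> 8 lines: xwmjc auhfx xkjlh cvas sge ogi vcazd rqmm
Hunk 4: at line 3 remove [sge,ogi] add [owjyo] -> 7 lines: xwmjc auhfx xkjlh cvas owjyo vcazd rqmm
Hunk 5: at line 1 remove [xkjlh,cvas] add [dwx,ziz] -> 7 lines: xwmjc auhfx dwx ziz owjyo vcazd rqmm
Hunk 6: at line 1 remove [dwx] add [gmxf,fyt] -> 8 lines: xwmjc auhfx gmxf fyt ziz owjyo vcazd rqmm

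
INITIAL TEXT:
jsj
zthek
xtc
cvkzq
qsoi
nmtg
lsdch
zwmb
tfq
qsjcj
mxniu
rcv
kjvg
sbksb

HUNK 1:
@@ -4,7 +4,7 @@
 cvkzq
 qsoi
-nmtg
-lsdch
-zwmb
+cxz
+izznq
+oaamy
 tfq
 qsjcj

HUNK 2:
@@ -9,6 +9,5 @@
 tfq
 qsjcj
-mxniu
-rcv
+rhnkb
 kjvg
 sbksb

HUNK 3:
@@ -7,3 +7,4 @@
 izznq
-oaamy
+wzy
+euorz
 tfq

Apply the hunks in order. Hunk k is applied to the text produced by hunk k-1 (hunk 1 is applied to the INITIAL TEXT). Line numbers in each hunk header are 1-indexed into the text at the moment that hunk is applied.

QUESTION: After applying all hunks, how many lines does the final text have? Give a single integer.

Answer: 14

Derivation:
Hunk 1: at line 4 remove [nmtg,lsdch,zwmb] add [cxz,izznq,oaamy] -> 14 lines: jsj zthek xtc cvkzq qsoi cxz izznq oaamy tfq qsjcj mxniu rcv kjvg sbksb
Hunk 2: at line 9 remove [mxniu,rcv] add [rhnkb] -> 13 lines: jsj zthek xtc cvkzq qsoi cxz izznq oaamy tfq qsjcj rhnkb kjvg sbksb
Hunk 3: at line 7 remove [oaamy] add [wzy,euorz] -> 14 lines: jsj zthek xtc cvkzq qsoi cxz izznq wzy euorz tfq qsjcj rhnkb kjvg sbksb
Final line count: 14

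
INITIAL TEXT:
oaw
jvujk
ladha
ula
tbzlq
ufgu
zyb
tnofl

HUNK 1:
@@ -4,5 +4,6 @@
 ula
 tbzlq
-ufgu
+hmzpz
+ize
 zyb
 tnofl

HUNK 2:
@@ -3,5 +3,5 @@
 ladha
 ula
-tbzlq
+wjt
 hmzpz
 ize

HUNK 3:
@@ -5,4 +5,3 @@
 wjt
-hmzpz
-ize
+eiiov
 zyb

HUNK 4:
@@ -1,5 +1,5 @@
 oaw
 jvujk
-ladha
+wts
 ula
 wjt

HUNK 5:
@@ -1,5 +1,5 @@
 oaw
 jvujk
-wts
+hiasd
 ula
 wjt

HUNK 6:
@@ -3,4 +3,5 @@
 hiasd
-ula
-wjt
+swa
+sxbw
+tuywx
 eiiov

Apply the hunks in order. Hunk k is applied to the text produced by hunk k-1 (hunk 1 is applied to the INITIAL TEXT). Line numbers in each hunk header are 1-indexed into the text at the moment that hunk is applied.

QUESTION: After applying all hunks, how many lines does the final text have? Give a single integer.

Hunk 1: at line 4 remove [ufgu] add [hmzpz,ize] -> 9 lines: oaw jvujk ladha ula tbzlq hmzpz ize zyb tnofl
Hunk 2: at line 3 remove [tbzlq] add [wjt] -> 9 lines: oaw jvujk ladha ula wjt hmzpz ize zyb tnofl
Hunk 3: at line 5 remove [hmzpz,ize] add [eiiov] -> 8 lines: oaw jvujk ladha ula wjt eiiov zyb tnofl
Hunk 4: at line 1 remove [ladha] add [wts] -> 8 lines: oaw jvujk wts ula wjt eiiov zyb tnofl
Hunk 5: at line 1 remove [wts] add [hiasd] -> 8 lines: oaw jvujk hiasd ula wjt eiiov zyb tnofl
Hunk 6: at line 3 remove [ula,wjt] add [swa,sxbw,tuywx] -> 9 lines: oaw jvujk hiasd swa sxbw tuywx eiiov zyb tnofl
Final line count: 9

Answer: 9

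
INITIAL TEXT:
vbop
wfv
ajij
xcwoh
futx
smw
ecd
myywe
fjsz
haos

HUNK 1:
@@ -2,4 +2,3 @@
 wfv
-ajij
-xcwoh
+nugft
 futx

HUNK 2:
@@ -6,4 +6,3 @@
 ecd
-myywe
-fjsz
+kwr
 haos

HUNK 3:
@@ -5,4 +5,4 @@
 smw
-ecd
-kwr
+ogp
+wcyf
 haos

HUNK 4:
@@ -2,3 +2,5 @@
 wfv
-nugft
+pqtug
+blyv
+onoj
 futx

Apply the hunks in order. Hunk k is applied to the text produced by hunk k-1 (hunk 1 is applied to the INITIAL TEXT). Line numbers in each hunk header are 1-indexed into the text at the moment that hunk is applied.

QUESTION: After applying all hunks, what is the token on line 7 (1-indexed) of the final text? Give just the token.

Answer: smw

Derivation:
Hunk 1: at line 2 remove [ajij,xcwoh] add [nugft] -> 9 lines: vbop wfv nugft futx smw ecd myywe fjsz haos
Hunk 2: at line 6 remove [myywe,fjsz] add [kwr] -> 8 lines: vbop wfv nugft futx smw ecd kwr haos
Hunk 3: at line 5 remove [ecd,kwr] add [ogp,wcyf] -> 8 lines: vbop wfv nugft futx smw ogp wcyf haos
Hunk 4: at line 2 remove [nugft] add [pqtug,blyv,onoj] -> 10 lines: vbop wfv pqtug blyv onoj futx smw ogp wcyf haos
Final line 7: smw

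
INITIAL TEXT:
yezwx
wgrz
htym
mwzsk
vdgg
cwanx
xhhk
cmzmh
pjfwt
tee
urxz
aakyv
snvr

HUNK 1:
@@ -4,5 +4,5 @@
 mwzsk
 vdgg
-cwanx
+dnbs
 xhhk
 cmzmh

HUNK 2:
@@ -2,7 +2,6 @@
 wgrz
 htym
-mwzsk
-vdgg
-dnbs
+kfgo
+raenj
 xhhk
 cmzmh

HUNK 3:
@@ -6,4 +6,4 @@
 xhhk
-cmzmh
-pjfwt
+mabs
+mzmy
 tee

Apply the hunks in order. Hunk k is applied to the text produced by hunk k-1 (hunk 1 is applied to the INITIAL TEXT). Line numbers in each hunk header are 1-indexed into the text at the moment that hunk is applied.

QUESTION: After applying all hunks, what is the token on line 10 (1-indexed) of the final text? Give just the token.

Answer: urxz

Derivation:
Hunk 1: at line 4 remove [cwanx] add [dnbs] -> 13 lines: yezwx wgrz htym mwzsk vdgg dnbs xhhk cmzmh pjfwt tee urxz aakyv snvr
Hunk 2: at line 2 remove [mwzsk,vdgg,dnbs] add [kfgo,raenj] -> 12 lines: yezwx wgrz htym kfgo raenj xhhk cmzmh pjfwt tee urxz aakyv snvr
Hunk 3: at line 6 remove [cmzmh,pjfwt] add [mabs,mzmy] -> 12 lines: yezwx wgrz htym kfgo raenj xhhk mabs mzmy tee urxz aakyv snvr
Final line 10: urxz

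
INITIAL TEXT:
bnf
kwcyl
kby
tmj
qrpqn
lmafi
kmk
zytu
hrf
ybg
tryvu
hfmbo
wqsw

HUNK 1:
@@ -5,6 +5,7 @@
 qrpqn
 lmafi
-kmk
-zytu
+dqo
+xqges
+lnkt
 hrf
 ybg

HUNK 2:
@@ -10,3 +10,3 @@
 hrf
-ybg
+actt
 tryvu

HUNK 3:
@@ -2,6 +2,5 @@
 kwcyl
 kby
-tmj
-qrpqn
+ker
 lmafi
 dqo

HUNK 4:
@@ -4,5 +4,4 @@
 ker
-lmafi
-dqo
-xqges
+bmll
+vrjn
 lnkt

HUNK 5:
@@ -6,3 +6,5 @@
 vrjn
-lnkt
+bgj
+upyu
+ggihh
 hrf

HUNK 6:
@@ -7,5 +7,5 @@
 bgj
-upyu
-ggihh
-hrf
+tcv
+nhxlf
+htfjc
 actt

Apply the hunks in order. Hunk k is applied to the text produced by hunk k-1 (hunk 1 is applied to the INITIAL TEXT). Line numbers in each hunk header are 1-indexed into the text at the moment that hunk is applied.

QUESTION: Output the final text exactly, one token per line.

Hunk 1: at line 5 remove [kmk,zytu] add [dqo,xqges,lnkt] -> 14 lines: bnf kwcyl kby tmj qrpqn lmafi dqo xqges lnkt hrf ybg tryvu hfmbo wqsw
Hunk 2: at line 10 remove [ybg] add [actt] -> 14 lines: bnf kwcyl kby tmj qrpqn lmafi dqo xqges lnkt hrf actt tryvu hfmbo wqsw
Hunk 3: at line 2 remove [tmj,qrpqn] add [ker] -> 13 lines: bnf kwcyl kby ker lmafi dqo xqges lnkt hrf actt tryvu hfmbo wqsw
Hunk 4: at line 4 remove [lmafi,dqo,xqges] add [bmll,vrjn] -> 12 lines: bnf kwcyl kby ker bmll vrjn lnkt hrf actt tryvu hfmbo wqsw
Hunk 5: at line 6 remove [lnkt] add [bgj,upyu,ggihh] -> 14 lines: bnf kwcyl kby ker bmll vrjn bgj upyu ggihh hrf actt tryvu hfmbo wqsw
Hunk 6: at line 7 remove [upyu,ggihh,hrf] add [tcv,nhxlf,htfjc] -> 14 lines: bnf kwcyl kby ker bmll vrjn bgj tcv nhxlf htfjc actt tryvu hfmbo wqsw

Answer: bnf
kwcyl
kby
ker
bmll
vrjn
bgj
tcv
nhxlf
htfjc
actt
tryvu
hfmbo
wqsw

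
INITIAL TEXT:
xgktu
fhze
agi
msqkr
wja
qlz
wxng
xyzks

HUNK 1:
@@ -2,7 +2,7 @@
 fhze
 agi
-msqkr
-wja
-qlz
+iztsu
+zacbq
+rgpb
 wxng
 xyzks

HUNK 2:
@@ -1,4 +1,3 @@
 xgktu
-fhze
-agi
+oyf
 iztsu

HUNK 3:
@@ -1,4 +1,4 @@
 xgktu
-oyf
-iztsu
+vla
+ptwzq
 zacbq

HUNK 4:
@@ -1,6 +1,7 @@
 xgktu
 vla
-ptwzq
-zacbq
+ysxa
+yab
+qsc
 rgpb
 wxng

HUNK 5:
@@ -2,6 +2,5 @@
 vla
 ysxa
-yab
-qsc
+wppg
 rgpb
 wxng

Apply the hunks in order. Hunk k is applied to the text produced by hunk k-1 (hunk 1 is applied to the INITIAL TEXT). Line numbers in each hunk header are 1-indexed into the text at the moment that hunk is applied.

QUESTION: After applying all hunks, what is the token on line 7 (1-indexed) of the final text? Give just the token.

Answer: xyzks

Derivation:
Hunk 1: at line 2 remove [msqkr,wja,qlz] add [iztsu,zacbq,rgpb] -> 8 lines: xgktu fhze agi iztsu zacbq rgpb wxng xyzks
Hunk 2: at line 1 remove [fhze,agi] add [oyf] -> 7 lines: xgktu oyf iztsu zacbq rgpb wxng xyzks
Hunk 3: at line 1 remove [oyf,iztsu] add [vla,ptwzq] -> 7 lines: xgktu vla ptwzq zacbq rgpb wxng xyzks
Hunk 4: at line 1 remove [ptwzq,zacbq] add [ysxa,yab,qsc] -> 8 lines: xgktu vla ysxa yab qsc rgpb wxng xyzks
Hunk 5: at line 2 remove [yab,qsc] add [wppg] -> 7 lines: xgktu vla ysxa wppg rgpb wxng xyzks
Final line 7: xyzks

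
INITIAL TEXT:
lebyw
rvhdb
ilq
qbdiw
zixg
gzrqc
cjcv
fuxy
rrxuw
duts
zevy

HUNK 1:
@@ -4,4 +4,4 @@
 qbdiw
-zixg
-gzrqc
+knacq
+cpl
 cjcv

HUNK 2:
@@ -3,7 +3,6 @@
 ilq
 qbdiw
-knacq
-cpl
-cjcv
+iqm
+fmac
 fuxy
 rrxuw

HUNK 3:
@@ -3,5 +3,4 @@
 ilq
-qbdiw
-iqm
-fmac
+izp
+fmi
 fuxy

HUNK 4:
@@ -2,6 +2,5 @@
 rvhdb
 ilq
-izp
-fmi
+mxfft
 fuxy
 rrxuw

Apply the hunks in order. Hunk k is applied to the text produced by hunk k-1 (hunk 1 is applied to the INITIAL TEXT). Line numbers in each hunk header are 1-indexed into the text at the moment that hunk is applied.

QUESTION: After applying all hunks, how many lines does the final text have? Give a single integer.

Answer: 8

Derivation:
Hunk 1: at line 4 remove [zixg,gzrqc] add [knacq,cpl] -> 11 lines: lebyw rvhdb ilq qbdiw knacq cpl cjcv fuxy rrxuw duts zevy
Hunk 2: at line 3 remove [knacq,cpl,cjcv] add [iqm,fmac] -> 10 lines: lebyw rvhdb ilq qbdiw iqm fmac fuxy rrxuw duts zevy
Hunk 3: at line 3 remove [qbdiw,iqm,fmac] add [izp,fmi] -> 9 lines: lebyw rvhdb ilq izp fmi fuxy rrxuw duts zevy
Hunk 4: at line 2 remove [izp,fmi] add [mxfft] -> 8 lines: lebyw rvhdb ilq mxfft fuxy rrxuw duts zevy
Final line count: 8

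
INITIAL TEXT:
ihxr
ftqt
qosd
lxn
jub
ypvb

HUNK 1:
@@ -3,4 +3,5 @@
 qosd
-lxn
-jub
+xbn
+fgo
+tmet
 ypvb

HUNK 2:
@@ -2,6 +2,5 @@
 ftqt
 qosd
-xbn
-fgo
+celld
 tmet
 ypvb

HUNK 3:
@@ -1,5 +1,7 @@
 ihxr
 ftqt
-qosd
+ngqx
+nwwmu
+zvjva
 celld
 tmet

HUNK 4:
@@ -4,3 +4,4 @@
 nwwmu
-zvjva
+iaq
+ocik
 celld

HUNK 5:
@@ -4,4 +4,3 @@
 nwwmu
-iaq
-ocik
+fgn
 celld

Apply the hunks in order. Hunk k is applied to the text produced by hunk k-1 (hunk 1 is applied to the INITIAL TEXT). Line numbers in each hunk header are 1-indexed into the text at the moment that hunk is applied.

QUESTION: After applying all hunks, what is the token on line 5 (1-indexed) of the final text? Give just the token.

Answer: fgn

Derivation:
Hunk 1: at line 3 remove [lxn,jub] add [xbn,fgo,tmet] -> 7 lines: ihxr ftqt qosd xbn fgo tmet ypvb
Hunk 2: at line 2 remove [xbn,fgo] add [celld] -> 6 lines: ihxr ftqt qosd celld tmet ypvb
Hunk 3: at line 1 remove [qosd] add [ngqx,nwwmu,zvjva] -> 8 lines: ihxr ftqt ngqx nwwmu zvjva celld tmet ypvb
Hunk 4: at line 4 remove [zvjva] add [iaq,ocik] -> 9 lines: ihxr ftqt ngqx nwwmu iaq ocik celld tmet ypvb
Hunk 5: at line 4 remove [iaq,ocik] add [fgn] -> 8 lines: ihxr ftqt ngqx nwwmu fgn celld tmet ypvb
Final line 5: fgn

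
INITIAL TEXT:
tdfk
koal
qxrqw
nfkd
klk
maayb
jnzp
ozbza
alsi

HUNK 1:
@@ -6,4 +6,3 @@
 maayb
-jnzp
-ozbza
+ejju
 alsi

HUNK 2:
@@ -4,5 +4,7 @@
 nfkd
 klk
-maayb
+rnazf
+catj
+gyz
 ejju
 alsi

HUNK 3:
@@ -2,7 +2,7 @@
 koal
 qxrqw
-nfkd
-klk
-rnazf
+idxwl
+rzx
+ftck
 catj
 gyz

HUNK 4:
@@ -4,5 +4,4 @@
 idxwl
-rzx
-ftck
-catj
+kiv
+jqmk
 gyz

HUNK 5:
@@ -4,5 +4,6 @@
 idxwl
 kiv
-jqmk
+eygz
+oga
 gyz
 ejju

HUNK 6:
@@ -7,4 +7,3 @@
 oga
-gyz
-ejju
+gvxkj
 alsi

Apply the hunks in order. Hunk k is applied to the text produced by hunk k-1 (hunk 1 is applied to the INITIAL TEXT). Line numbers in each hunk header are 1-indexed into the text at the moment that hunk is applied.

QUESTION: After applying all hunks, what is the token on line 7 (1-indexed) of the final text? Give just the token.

Answer: oga

Derivation:
Hunk 1: at line 6 remove [jnzp,ozbza] add [ejju] -> 8 lines: tdfk koal qxrqw nfkd klk maayb ejju alsi
Hunk 2: at line 4 remove [maayb] add [rnazf,catj,gyz] -> 10 lines: tdfk koal qxrqw nfkd klk rnazf catj gyz ejju alsi
Hunk 3: at line 2 remove [nfkd,klk,rnazf] add [idxwl,rzx,ftck] -> 10 lines: tdfk koal qxrqw idxwl rzx ftck catj gyz ejju alsi
Hunk 4: at line 4 remove [rzx,ftck,catj] add [kiv,jqmk] -> 9 lines: tdfk koal qxrqw idxwl kiv jqmk gyz ejju alsi
Hunk 5: at line 4 remove [jqmk] add [eygz,oga] -> 10 lines: tdfk koal qxrqw idxwl kiv eygz oga gyz ejju alsi
Hunk 6: at line 7 remove [gyz,ejju] add [gvxkj] -> 9 lines: tdfk koal qxrqw idxwl kiv eygz oga gvxkj alsi
Final line 7: oga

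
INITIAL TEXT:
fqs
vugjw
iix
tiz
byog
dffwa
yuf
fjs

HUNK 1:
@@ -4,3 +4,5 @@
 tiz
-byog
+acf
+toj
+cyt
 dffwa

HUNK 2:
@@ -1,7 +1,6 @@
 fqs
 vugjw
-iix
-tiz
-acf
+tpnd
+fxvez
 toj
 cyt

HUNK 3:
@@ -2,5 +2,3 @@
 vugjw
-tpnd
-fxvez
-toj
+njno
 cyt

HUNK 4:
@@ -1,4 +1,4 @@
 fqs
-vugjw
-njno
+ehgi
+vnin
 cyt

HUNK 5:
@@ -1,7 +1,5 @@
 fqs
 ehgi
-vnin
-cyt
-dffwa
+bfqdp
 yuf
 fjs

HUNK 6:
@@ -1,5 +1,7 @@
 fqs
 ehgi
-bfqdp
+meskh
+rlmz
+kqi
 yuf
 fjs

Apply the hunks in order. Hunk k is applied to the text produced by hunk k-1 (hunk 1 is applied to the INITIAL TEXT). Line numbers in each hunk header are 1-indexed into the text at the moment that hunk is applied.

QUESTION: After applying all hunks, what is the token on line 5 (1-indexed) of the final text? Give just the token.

Answer: kqi

Derivation:
Hunk 1: at line 4 remove [byog] add [acf,toj,cyt] -> 10 lines: fqs vugjw iix tiz acf toj cyt dffwa yuf fjs
Hunk 2: at line 1 remove [iix,tiz,acf] add [tpnd,fxvez] -> 9 lines: fqs vugjw tpnd fxvez toj cyt dffwa yuf fjs
Hunk 3: at line 2 remove [tpnd,fxvez,toj] add [njno] -> 7 lines: fqs vugjw njno cyt dffwa yuf fjs
Hunk 4: at line 1 remove [vugjw,njno] add [ehgi,vnin] -> 7 lines: fqs ehgi vnin cyt dffwa yuf fjs
Hunk 5: at line 1 remove [vnin,cyt,dffwa] add [bfqdp] -> 5 lines: fqs ehgi bfqdp yuf fjs
Hunk 6: at line 1 remove [bfqdp] add [meskh,rlmz,kqi] -> 7 lines: fqs ehgi meskh rlmz kqi yuf fjs
Final line 5: kqi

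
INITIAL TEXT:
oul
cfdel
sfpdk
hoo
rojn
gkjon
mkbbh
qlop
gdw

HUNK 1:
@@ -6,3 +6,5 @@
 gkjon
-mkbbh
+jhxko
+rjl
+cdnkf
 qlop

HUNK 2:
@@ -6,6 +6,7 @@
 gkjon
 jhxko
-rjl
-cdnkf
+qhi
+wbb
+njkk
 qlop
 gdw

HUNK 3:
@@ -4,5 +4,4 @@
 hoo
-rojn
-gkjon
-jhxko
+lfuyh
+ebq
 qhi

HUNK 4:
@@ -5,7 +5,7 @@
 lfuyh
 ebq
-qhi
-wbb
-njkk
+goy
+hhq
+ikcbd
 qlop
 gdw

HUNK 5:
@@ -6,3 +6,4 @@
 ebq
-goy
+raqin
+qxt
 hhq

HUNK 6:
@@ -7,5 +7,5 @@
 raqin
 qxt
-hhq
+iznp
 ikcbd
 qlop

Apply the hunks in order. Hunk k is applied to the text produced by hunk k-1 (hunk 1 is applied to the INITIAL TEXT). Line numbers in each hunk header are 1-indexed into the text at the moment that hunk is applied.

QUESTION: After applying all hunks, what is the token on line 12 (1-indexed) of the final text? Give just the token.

Answer: gdw

Derivation:
Hunk 1: at line 6 remove [mkbbh] add [jhxko,rjl,cdnkf] -> 11 lines: oul cfdel sfpdk hoo rojn gkjon jhxko rjl cdnkf qlop gdw
Hunk 2: at line 6 remove [rjl,cdnkf] add [qhi,wbb,njkk] -> 12 lines: oul cfdel sfpdk hoo rojn gkjon jhxko qhi wbb njkk qlop gdw
Hunk 3: at line 4 remove [rojn,gkjon,jhxko] add [lfuyh,ebq] -> 11 lines: oul cfdel sfpdk hoo lfuyh ebq qhi wbb njkk qlop gdw
Hunk 4: at line 5 remove [qhi,wbb,njkk] add [goy,hhq,ikcbd] -> 11 lines: oul cfdel sfpdk hoo lfuyh ebq goy hhq ikcbd qlop gdw
Hunk 5: at line 6 remove [goy] add [raqin,qxt] -> 12 lines: oul cfdel sfpdk hoo lfuyh ebq raqin qxt hhq ikcbd qlop gdw
Hunk 6: at line 7 remove [hhq] add [iznp] -> 12 lines: oul cfdel sfpdk hoo lfuyh ebq raqin qxt iznp ikcbd qlop gdw
Final line 12: gdw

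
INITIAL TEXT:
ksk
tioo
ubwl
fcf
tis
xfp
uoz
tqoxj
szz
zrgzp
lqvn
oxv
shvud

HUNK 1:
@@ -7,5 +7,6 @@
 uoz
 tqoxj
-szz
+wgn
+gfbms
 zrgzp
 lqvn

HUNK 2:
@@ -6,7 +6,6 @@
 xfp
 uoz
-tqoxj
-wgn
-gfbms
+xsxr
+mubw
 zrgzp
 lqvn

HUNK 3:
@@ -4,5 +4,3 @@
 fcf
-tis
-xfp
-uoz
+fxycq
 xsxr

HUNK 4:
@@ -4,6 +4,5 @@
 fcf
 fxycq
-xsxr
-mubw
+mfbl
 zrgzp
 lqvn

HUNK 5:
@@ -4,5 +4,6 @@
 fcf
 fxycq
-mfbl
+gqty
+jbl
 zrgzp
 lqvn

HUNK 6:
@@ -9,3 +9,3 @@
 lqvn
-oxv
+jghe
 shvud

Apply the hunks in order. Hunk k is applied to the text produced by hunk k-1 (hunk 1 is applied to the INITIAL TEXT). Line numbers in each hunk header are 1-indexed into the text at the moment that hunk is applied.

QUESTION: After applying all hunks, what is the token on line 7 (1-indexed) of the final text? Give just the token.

Hunk 1: at line 7 remove [szz] add [wgn,gfbms] -> 14 lines: ksk tioo ubwl fcf tis xfp uoz tqoxj wgn gfbms zrgzp lqvn oxv shvud
Hunk 2: at line 6 remove [tqoxj,wgn,gfbms] add [xsxr,mubw] -> 13 lines: ksk tioo ubwl fcf tis xfp uoz xsxr mubw zrgzp lqvn oxv shvud
Hunk 3: at line 4 remove [tis,xfp,uoz] add [fxycq] -> 11 lines: ksk tioo ubwl fcf fxycq xsxr mubw zrgzp lqvn oxv shvud
Hunk 4: at line 4 remove [xsxr,mubw] add [mfbl] -> 10 lines: ksk tioo ubwl fcf fxycq mfbl zrgzp lqvn oxv shvud
Hunk 5: at line 4 remove [mfbl] add [gqty,jbl] -> 11 lines: ksk tioo ubwl fcf fxycq gqty jbl zrgzp lqvn oxv shvud
Hunk 6: at line 9 remove [oxv] add [jghe] -> 11 lines: ksk tioo ubwl fcf fxycq gqty jbl zrgzp lqvn jghe shvud
Final line 7: jbl

Answer: jbl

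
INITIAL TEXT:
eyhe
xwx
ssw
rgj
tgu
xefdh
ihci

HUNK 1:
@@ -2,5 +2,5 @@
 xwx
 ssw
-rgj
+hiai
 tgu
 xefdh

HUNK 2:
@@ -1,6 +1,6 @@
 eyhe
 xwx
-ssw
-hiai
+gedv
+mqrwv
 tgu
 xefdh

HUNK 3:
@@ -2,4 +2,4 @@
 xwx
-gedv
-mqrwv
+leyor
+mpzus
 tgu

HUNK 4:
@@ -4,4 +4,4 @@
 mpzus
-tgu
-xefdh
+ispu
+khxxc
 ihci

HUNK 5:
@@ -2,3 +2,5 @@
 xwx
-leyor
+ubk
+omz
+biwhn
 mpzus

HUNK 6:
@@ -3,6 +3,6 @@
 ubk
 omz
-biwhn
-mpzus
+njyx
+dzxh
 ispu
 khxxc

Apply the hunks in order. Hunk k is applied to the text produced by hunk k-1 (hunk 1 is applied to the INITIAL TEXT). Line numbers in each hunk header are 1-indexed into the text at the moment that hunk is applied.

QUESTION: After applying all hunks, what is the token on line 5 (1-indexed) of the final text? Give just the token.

Answer: njyx

Derivation:
Hunk 1: at line 2 remove [rgj] add [hiai] -> 7 lines: eyhe xwx ssw hiai tgu xefdh ihci
Hunk 2: at line 1 remove [ssw,hiai] add [gedv,mqrwv] -> 7 lines: eyhe xwx gedv mqrwv tgu xefdh ihci
Hunk 3: at line 2 remove [gedv,mqrwv] add [leyor,mpzus] -> 7 lines: eyhe xwx leyor mpzus tgu xefdh ihci
Hunk 4: at line 4 remove [tgu,xefdh] add [ispu,khxxc] -> 7 lines: eyhe xwx leyor mpzus ispu khxxc ihci
Hunk 5: at line 2 remove [leyor] add [ubk,omz,biwhn] -> 9 lines: eyhe xwx ubk omz biwhn mpzus ispu khxxc ihci
Hunk 6: at line 3 remove [biwhn,mpzus] add [njyx,dzxh] -> 9 lines: eyhe xwx ubk omz njyx dzxh ispu khxxc ihci
Final line 5: njyx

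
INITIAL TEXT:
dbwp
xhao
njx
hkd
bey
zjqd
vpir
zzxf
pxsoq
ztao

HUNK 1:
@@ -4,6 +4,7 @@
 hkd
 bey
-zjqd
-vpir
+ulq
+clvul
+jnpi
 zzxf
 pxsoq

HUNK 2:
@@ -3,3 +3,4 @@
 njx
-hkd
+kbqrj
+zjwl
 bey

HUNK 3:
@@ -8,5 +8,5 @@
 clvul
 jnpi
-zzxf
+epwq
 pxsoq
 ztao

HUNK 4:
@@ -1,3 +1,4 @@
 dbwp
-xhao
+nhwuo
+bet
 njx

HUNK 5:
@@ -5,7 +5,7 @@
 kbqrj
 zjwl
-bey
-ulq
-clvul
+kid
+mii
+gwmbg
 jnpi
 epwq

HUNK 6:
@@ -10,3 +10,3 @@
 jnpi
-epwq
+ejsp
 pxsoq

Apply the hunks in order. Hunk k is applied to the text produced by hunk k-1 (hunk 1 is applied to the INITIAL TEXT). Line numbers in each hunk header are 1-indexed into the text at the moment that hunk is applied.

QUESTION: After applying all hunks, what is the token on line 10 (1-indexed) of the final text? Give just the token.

Answer: jnpi

Derivation:
Hunk 1: at line 4 remove [zjqd,vpir] add [ulq,clvul,jnpi] -> 11 lines: dbwp xhao njx hkd bey ulq clvul jnpi zzxf pxsoq ztao
Hunk 2: at line 3 remove [hkd] add [kbqrj,zjwl] -> 12 lines: dbwp xhao njx kbqrj zjwl bey ulq clvul jnpi zzxf pxsoq ztao
Hunk 3: at line 8 remove [zzxf] add [epwq] -> 12 lines: dbwp xhao njx kbqrj zjwl bey ulq clvul jnpi epwq pxsoq ztao
Hunk 4: at line 1 remove [xhao] add [nhwuo,bet] -> 13 lines: dbwp nhwuo bet njx kbqrj zjwl bey ulq clvul jnpi epwq pxsoq ztao
Hunk 5: at line 5 remove [bey,ulq,clvul] add [kid,mii,gwmbg] -> 13 lines: dbwp nhwuo bet njx kbqrj zjwl kid mii gwmbg jnpi epwq pxsoq ztao
Hunk 6: at line 10 remove [epwq] add [ejsp] -> 13 lines: dbwp nhwuo bet njx kbqrj zjwl kid mii gwmbg jnpi ejsp pxsoq ztao
Final line 10: jnpi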